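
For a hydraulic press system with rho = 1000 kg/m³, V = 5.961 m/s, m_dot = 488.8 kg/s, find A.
Formula: \dot{m} = \rho A V
Substituting knowns: 488.8 = 1000·A·5.961
Solving for A: A = 488.8/(1000·5.961) = 0.082 m²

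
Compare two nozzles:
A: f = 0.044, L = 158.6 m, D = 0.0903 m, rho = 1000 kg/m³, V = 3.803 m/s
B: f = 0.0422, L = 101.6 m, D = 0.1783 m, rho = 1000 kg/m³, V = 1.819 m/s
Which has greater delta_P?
delta_P(A) = 558.8 kPa, delta_P(B) = 39.78 kPa. Answer: A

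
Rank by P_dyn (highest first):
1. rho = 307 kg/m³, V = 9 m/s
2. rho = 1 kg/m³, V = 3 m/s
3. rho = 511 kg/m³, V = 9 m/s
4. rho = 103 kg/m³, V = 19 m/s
Case 1: P_dyn = 12.43 kPa
Case 2: P_dyn = 0.0045 kPa
Case 3: P_dyn = 20.7 kPa
Case 4: P_dyn = 18.59 kPa
Ranking (highest first): 3, 4, 1, 2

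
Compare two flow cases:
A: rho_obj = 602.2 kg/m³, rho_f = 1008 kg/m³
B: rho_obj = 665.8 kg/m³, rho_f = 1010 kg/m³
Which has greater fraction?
fraction(A) = 0.5974, fraction(B) = 0.6592. Answer: B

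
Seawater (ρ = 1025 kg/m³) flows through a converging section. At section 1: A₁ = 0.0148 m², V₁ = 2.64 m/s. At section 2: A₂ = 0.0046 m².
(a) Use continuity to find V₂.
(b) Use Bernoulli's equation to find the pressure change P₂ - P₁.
(a) Continuity: A₁V₁=A₂V₂ -> V₂=A₁V₁/A₂=0.0148*2.64/0.0046=8.49 m/s
(b) Bernoulli: P₂-P₁=0.5*rho*(V₁^2-V₂^2)/1000=0.5*1025*(2.64^2-8.49^2)/1000=-33.37 kPa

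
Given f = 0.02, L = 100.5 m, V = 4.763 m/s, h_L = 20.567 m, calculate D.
Formula: h_L = f \frac{L}{D} \frac{V^2}{2g}
Substituting knowns: 20.567 = 0.02·(100.5/D)·4.763²/(2·9.81)
Solving for D: D = 0.02·100.5·4.763²/(2·9.81·20.567) = 0.113 m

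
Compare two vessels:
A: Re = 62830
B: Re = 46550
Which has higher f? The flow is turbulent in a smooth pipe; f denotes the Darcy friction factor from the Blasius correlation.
f(A) = 0.01996, f(B) = 0.02151. Answer: B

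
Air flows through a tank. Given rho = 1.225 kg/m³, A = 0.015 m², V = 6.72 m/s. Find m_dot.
Formula: \dot{m} = \rho A V
m_dot = 1.225·0.015·6.72 = 0.1235 kg/s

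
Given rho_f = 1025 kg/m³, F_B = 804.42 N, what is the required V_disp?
Formula: F_B = \rho_f g V_{disp}
Substituting knowns: 804.42 = 1025·9.81·V_disp
Solving for V_disp: V_disp = 804.42/(1025·9.81) = 0.08 m³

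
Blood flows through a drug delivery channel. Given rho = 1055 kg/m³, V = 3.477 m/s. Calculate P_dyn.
Formula: P_{dyn} = \frac{1}{2} \rho V^2
P_dyn = 0.5·1055·3.477²/1000 = 6.377 kPa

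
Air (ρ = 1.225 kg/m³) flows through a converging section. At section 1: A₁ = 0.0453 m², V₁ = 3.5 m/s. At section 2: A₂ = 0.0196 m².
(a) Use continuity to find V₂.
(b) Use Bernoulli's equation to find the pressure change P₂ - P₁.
(a) Continuity: A₁V₁=A₂V₂ -> V₂=A₁V₁/A₂=0.0453*3.5/0.0196=8.09 m/s
(b) Bernoulli: P₂-P₁=0.5*rho*(V₁^2-V₂^2)/1000=0.5*1.225*(3.5^2-8.09^2)/1000=-0.03258 kPa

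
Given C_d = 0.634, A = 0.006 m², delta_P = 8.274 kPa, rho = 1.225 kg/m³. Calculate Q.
Formula: Q = C_d A \sqrt{\frac{2 \Delta P}{\rho}}
Q = 0.634·0.006·√(2·(8.274·1000)/1.225)·1000 = 442.1 L/s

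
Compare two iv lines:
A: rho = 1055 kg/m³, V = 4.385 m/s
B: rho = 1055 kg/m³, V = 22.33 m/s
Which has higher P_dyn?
P_dyn(A) = 10.14 kPa, P_dyn(B) = 263 kPa. Answer: B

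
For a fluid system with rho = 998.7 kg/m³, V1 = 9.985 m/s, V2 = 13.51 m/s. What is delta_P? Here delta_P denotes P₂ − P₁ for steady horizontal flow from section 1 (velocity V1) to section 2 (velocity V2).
Formula: \Delta P = \frac{1}{2} \rho (V_1^2 - V_2^2)
delta_P = 0.5·998.7·(9.985² − 13.51²)/1000 = -41.36 kPa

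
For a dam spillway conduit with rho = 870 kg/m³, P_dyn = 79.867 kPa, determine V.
Formula: P_{dyn} = \frac{1}{2} \rho V^2
Substituting knowns: 79.867 = 0.5·870·V²/1000
Solving for V: V = √(2·(79.867·1000)/870) = 13.55 m/s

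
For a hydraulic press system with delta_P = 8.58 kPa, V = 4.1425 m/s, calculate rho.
Formula: V = \sqrt{\frac{2 \Delta P}{\rho}}
Substituting knowns: 4.1425 = √(2·(8.58·1000)/rho)
Solving for rho: rho = 2·(8.58·1000)/4.1425² = 1000 kg/m³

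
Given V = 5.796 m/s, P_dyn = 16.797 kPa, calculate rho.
Formula: P_{dyn} = \frac{1}{2} \rho V^2
Substituting knowns: 16.797 = 0.5·rho·5.796²/1000
Solving for rho: rho = 2·(16.797·1000)/5.796² = 1000 kg/m³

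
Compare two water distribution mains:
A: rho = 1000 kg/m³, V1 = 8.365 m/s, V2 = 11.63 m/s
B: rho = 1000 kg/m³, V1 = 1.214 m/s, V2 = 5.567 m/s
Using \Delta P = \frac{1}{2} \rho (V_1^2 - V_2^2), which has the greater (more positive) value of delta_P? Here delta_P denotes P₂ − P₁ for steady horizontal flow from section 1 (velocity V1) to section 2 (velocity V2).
delta_P(A) = -32.64 kPa, delta_P(B) = -14.76 kPa. Answer: B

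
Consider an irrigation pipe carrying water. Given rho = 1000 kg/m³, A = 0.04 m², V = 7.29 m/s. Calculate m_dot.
Formula: \dot{m} = \rho A V
m_dot = 1000·0.04·7.29 = 291.6 kg/s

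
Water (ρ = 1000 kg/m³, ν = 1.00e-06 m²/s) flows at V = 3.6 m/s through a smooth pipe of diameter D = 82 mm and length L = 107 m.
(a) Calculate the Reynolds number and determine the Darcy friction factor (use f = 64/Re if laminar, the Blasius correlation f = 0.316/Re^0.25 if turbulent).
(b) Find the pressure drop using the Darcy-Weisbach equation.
(a) Re = V·D/ν = 3.6·0.082/1.00e-06 = 295200 → turbulent (Re > 4000); f = 0.316/Re^0.25 = 0.316/295200^0.25 = 0.013557 (Blasius is strictly valid for Re ≲ 1e5; used here as the smooth-pipe estimate the problem specifies)
(b) Darcy-Weisbach: ΔP = f·(L/D)·½ρV²/1000 = 0.013557·(107/0.082)·½·1000·3.6²/1000 = 114.6 kPa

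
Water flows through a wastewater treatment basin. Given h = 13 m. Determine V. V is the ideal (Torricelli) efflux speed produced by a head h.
Formula: V = \sqrt{2 g h}
V = √(2·9.81·13) = 15.97 m/s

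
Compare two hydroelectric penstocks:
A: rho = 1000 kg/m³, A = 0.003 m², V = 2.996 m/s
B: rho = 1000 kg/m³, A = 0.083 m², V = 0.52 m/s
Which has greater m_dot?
m_dot(A) = 8.988 kg/s, m_dot(B) = 43.16 kg/s. Answer: B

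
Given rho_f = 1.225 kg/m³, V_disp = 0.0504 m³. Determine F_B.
Formula: F_B = \rho_f g V_{disp}
F_B = 1.225·9.81·0.0504 = 0.6057 N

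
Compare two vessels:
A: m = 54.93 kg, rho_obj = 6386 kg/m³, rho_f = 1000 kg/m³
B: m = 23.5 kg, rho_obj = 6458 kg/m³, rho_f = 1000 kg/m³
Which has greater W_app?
W_app(A) = 454.5 N, W_app(B) = 194.8 N. Answer: A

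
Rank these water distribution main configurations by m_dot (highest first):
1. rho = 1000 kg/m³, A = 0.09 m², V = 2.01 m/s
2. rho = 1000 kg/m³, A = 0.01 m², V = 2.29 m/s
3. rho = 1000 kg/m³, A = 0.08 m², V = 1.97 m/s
Case 1: m_dot = 180.9 kg/s
Case 2: m_dot = 22.9 kg/s
Case 3: m_dot = 157.6 kg/s
Ranking (highest first): 1, 3, 2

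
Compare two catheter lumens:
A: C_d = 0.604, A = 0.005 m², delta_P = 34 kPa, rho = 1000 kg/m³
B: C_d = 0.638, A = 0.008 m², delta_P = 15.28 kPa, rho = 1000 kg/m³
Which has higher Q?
Q(A) = 24.9 L/s, Q(B) = 28.22 L/s. Answer: B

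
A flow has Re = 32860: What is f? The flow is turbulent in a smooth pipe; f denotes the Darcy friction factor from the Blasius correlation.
Formula: f = \frac{0.316}{Re^{0.25}}
f = 0.316/32860^0.25 = 0.02347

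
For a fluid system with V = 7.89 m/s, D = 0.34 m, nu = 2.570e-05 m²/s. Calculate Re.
Formula: Re = \frac{V D}{\nu}
Re = 7.89·0.34/2.570e-05 = 104381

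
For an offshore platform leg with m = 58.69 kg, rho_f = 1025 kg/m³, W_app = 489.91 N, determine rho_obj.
Formula: W_{app} = mg\left(1 - \frac{\rho_f}{\rho_{obj}}\right)
Substituting knowns: 489.91 = 58.69·9.81·(1 − 1025/rho_obj)
Solving for rho_obj: rho_obj = 1025/(1 − 489.91/(58.69·9.81)) = 6875 kg/m³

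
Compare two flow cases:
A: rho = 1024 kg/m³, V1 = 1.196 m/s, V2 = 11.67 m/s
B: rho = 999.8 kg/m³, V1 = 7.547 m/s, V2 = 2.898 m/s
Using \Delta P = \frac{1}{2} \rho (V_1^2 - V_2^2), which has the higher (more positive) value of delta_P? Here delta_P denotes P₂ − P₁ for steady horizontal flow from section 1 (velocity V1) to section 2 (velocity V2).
delta_P(A) = -69 kPa, delta_P(B) = 24.27 kPa. Answer: B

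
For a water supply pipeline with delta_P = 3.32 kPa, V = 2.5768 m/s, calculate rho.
Formula: V = \sqrt{\frac{2 \Delta P}{\rho}}
Substituting knowns: 2.5768 = √(2·(3.32·1000)/rho)
Solving for rho: rho = 2·(3.32·1000)/2.5768² = 1000 kg/m³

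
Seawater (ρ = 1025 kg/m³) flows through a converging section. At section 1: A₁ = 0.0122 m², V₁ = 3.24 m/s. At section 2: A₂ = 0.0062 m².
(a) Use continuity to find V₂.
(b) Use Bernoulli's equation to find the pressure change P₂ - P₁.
(a) Continuity: A₁V₁=A₂V₂ -> V₂=A₁V₁/A₂=0.0122*3.24/0.0062=6.38 m/s
(b) Bernoulli: P₂-P₁=0.5*rho*(V₁^2-V₂^2)/1000=0.5*1025*(3.24^2-6.38^2)/1000=-15.48 kPa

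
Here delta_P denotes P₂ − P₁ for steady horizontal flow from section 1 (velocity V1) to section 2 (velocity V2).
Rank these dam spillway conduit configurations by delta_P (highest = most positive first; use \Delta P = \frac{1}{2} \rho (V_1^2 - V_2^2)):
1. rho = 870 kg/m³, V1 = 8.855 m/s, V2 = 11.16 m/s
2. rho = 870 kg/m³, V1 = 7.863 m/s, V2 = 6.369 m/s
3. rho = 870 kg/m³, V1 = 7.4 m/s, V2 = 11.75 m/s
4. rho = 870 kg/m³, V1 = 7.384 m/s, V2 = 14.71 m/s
Case 1: delta_P = -20.07 kPa
Case 2: delta_P = 9.249 kPa
Case 3: delta_P = -36.24 kPa
Case 4: delta_P = -70.41 kPa
Ranking (highest first): 2, 1, 3, 4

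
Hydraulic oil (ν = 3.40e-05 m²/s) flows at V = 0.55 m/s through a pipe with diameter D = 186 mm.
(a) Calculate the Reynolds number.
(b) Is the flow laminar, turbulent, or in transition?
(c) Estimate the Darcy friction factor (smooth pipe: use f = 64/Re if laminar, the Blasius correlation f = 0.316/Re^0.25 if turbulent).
(a) Re = V·D/ν = 0.55·0.186/3.40e-05 = 3008.8
(b) Flow regime: transition (2300 ≤ Re ≤ 4000)
(c) Friction factor: f ≈ 0.04 (transitional regime, no simple correlation)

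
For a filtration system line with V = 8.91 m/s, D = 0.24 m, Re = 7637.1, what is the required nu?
Formula: Re = \frac{V D}{\nu}
Substituting knowns: 7637.1 = 8.91·0.24/nu
Solving for nu: nu = 8.91·0.24/7637.1 = 0.00028 m²/s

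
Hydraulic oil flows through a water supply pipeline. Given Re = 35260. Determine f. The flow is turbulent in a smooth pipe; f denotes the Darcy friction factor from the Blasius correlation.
Formula: f = \frac{0.316}{Re^{0.25}}
f = 0.316/35260^0.25 = 0.02306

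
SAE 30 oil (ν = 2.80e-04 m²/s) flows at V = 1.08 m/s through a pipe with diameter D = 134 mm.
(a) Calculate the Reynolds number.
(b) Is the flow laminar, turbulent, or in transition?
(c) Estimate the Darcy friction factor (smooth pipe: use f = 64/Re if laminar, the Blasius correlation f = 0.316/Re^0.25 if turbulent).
(a) Re = V·D/ν = 1.08·0.134/2.80e-04 = 516.86
(b) Flow regime: laminar (Re < 2300)
(c) Friction factor: f = 64/Re = 64/516.86 = 0.1238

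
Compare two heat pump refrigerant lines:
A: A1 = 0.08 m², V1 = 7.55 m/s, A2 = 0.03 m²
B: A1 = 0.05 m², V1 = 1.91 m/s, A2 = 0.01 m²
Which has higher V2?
V2(A) = 20.13 m/s, V2(B) = 9.55 m/s. Answer: A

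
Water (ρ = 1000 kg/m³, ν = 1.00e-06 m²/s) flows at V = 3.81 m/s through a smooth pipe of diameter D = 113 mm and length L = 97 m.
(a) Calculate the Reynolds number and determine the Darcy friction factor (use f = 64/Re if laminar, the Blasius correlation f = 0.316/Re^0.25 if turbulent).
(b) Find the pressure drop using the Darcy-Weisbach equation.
(a) Re = V·D/ν = 3.81·0.113/1.00e-06 = 430530 → turbulent (Re > 4000); f = 0.316/Re^0.25 = 0.316/430530^0.25 = 0.012336 (Blasius is strictly valid for Re ≲ 1e5; used here as the smooth-pipe estimate the problem specifies)
(b) Darcy-Weisbach: ΔP = f·(L/D)·½ρV²/1000 = 0.012336·(97/0.113)·½·1000·3.81²/1000 = 76.86 kPa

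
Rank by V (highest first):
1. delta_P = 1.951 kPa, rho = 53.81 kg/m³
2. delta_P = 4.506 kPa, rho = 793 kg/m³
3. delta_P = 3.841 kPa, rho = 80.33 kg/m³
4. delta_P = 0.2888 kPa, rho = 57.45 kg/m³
Case 1: V = 8.516 m/s
Case 2: V = 3.371 m/s
Case 3: V = 9.779 m/s
Case 4: V = 3.171 m/s
Ranking (highest first): 3, 1, 2, 4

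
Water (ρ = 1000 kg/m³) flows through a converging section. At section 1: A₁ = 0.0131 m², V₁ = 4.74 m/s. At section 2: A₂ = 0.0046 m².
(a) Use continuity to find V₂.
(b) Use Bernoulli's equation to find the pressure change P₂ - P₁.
(a) Continuity: A₁V₁=A₂V₂ -> V₂=A₁V₁/A₂=0.0131*4.74/0.0046=13.50 m/s
(b) Bernoulli: P₂-P₁=0.5*rho*(V₁^2-V₂^2)/1000=0.5*1000*(4.74^2-13.50^2)/1000=-79.89 kPa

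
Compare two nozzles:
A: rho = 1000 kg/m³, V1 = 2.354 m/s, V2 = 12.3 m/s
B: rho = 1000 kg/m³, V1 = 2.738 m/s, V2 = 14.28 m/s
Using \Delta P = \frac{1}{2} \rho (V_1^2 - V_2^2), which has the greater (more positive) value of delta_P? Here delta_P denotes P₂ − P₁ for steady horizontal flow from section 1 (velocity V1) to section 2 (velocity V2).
delta_P(A) = -72.87 kPa, delta_P(B) = -98.21 kPa. Answer: A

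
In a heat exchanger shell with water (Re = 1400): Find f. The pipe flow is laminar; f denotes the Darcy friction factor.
Formula: f = \frac{64}{Re}
f = 64/1400 = 0.04571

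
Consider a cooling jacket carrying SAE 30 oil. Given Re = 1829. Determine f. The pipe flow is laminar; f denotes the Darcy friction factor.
Formula: f = \frac{64}{Re}
f = 64/1829 = 0.03499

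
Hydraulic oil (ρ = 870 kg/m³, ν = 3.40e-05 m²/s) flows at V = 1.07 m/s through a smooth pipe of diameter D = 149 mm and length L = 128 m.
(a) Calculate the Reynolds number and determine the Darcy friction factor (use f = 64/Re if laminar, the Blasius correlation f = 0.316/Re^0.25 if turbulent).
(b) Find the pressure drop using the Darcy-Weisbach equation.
(a) Re = V·D/ν = 1.07·0.149/3.40e-05 = 4689.1 → turbulent (Re > 4000); f = 0.316/Re^0.25 = 0.316/4689.1^0.25 = 0.038187
(b) Darcy-Weisbach: ΔP = f·(L/D)·½ρV²/1000 = 0.038187·(128/0.149)·½·870·1.07²/1000 = 16.34 kPa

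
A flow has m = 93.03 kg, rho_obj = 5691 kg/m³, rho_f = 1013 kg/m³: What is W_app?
Formula: W_{app} = mg\left(1 - \frac{\rho_f}{\rho_{obj}}\right)
W_app = 93.03·9.81·(1 − 1013/5691) = 750.2 N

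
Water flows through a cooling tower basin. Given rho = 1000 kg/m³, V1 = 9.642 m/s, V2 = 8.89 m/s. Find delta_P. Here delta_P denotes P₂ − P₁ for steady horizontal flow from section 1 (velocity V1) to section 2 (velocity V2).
Formula: \Delta P = \frac{1}{2} \rho (V_1^2 - V_2^2)
delta_P = 0.5·1000·(9.642² − 8.89²)/1000 = 6.968 kPa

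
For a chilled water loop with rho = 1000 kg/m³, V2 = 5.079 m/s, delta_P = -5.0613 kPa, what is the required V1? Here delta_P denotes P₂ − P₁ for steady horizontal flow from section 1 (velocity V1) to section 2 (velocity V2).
Formula: \Delta P = \frac{1}{2} \rho (V_1^2 - V_2^2)
Substituting knowns: -5.0613 = 0.5·1000·(V1² − 5.079²)/1000
Solving for V1: V1 = √(5.079² + 2·(-5.0613·1000)/1000) = 3.959 m/s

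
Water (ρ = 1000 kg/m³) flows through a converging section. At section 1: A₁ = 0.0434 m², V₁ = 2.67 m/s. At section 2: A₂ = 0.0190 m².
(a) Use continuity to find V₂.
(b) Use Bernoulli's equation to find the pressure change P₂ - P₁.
(a) Continuity: A₁V₁=A₂V₂ -> V₂=A₁V₁/A₂=0.0434*2.67/0.0190=6.10 m/s
(b) Bernoulli: P₂-P₁=0.5*rho*(V₁^2-V₂^2)/1000=0.5*1000*(2.67^2-6.10^2)/1000=-15.04 kPa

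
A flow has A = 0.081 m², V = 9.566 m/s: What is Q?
Formula: Q = A V
Q = 0.081·9.566·1000 = 774.8 L/s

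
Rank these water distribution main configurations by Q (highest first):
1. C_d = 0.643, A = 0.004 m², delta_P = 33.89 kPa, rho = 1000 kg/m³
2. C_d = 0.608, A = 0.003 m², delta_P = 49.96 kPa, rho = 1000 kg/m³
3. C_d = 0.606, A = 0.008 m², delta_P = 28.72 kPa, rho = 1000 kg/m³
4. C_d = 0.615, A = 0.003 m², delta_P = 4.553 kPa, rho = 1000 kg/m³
Case 1: Q = 21.17 L/s
Case 2: Q = 18.23 L/s
Case 3: Q = 36.74 L/s
Case 4: Q = 5.567 L/s
Ranking (highest first): 3, 1, 2, 4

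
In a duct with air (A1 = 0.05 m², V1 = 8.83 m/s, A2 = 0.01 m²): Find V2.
Formula: V_2 = \frac{A_1 V_1}{A_2}
V2 = 0.05·8.83/0.01 = 44.15 m/s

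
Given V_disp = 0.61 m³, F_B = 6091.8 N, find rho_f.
Formula: F_B = \rho_f g V_{disp}
Substituting knowns: 6091.8 = rho_f·9.81·0.61
Solving for rho_f: rho_f = 6091.8/(9.81·0.61) = 1018 kg/m³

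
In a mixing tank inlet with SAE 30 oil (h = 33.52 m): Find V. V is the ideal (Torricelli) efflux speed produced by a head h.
Formula: V = \sqrt{2 g h}
V = √(2·9.81·33.52) = 25.64 m/s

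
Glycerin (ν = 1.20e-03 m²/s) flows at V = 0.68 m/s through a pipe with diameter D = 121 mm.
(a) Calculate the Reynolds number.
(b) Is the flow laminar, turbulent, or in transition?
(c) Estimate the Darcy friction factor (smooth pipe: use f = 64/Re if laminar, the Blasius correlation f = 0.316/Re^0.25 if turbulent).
(a) Re = V·D/ν = 0.68·0.121/1.20e-03 = 68.567
(b) Flow regime: laminar (Re < 2300)
(c) Friction factor: f = 64/Re = 64/68.567 = 0.9334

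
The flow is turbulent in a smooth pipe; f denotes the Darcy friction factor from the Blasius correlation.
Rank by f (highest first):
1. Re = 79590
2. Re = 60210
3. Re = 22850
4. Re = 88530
Case 1: f = 0.01881
Case 2: f = 0.02017
Case 3: f = 0.0257
Case 4: f = 0.01832
Ranking (highest first): 3, 2, 1, 4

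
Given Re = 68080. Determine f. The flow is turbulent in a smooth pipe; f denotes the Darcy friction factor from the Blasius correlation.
Formula: f = \frac{0.316}{Re^{0.25}}
f = 0.316/68080^0.25 = 0.01956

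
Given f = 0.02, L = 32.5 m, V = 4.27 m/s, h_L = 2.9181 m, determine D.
Formula: h_L = f \frac{L}{D} \frac{V^2}{2g}
Substituting knowns: 2.9181 = 0.02·(32.5/D)·4.27²/(2·9.81)
Solving for D: D = 0.02·32.5·4.27²/(2·9.81·2.9181) = 0.207 m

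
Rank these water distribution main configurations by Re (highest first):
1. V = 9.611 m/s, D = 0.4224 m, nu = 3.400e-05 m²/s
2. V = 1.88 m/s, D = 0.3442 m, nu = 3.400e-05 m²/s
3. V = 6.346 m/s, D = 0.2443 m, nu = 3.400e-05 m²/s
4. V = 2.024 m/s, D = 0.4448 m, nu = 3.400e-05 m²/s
Case 1: Re = 119403
Case 2: Re = 19032
Case 3: Re = 45598
Case 4: Re = 26479
Ranking (highest first): 1, 3, 4, 2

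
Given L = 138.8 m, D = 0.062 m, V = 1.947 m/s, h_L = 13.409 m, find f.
Formula: h_L = f \frac{L}{D} \frac{V^2}{2g}
Substituting knowns: 13.409 = f·(138.8/0.062)·1.947²/(2·9.81)
Solving for f: f = 13.409·2·9.81/((138.8/0.062)·1.947²) = 0.031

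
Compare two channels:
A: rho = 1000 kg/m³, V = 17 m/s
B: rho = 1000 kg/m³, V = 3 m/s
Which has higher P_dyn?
P_dyn(A) = 144.5 kPa, P_dyn(B) = 4.5 kPa. Answer: A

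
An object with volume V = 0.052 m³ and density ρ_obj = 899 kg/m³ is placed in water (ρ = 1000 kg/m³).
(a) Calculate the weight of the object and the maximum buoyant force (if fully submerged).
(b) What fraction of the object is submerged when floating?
(a) W=rho_obj*g*V=899*9.81*0.052=458.6 N; F_B(max)=rho*g*V=1000*9.81*0.052=510.1 N
(b) Floating fraction=rho_obj/rho=899/1000=0.899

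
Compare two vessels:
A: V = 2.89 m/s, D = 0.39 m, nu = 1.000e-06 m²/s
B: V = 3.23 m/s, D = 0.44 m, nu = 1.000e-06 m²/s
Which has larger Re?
Re(A) = 1.127e+06, Re(B) = 1.421e+06. Answer: B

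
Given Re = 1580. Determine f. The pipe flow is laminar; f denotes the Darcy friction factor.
Formula: f = \frac{64}{Re}
f = 64/1580 = 0.04051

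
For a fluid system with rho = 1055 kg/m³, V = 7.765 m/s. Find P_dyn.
Formula: P_{dyn} = \frac{1}{2} \rho V^2
P_dyn = 0.5·1055·7.765²/1000 = 31.81 kPa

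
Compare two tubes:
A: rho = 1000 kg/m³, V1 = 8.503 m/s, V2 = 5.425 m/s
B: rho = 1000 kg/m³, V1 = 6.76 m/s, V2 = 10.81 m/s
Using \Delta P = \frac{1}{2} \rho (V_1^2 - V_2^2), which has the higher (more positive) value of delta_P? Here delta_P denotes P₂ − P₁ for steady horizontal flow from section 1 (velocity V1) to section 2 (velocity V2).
delta_P(A) = 21.44 kPa, delta_P(B) = -35.58 kPa. Answer: A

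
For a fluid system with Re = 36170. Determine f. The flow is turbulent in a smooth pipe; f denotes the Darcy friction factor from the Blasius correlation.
Formula: f = \frac{0.316}{Re^{0.25}}
f = 0.316/36170^0.25 = 0.02291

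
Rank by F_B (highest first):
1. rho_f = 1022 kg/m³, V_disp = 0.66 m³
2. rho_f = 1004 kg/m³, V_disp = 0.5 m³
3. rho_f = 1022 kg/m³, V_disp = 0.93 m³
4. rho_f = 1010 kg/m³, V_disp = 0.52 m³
Case 1: F_B = 6617 N
Case 2: F_B = 4925 N
Case 3: F_B = 9324 N
Case 4: F_B = 5152 N
Ranking (highest first): 3, 1, 4, 2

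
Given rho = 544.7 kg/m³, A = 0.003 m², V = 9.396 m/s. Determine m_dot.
Formula: \dot{m} = \rho A V
m_dot = 544.7·0.003·9.396 = 15.35 kg/s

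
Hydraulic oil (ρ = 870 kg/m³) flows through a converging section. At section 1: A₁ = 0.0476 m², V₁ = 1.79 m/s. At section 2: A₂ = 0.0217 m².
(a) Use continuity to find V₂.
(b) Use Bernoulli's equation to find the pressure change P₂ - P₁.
(a) Continuity: A₁V₁=A₂V₂ -> V₂=A₁V₁/A₂=0.0476*1.79/0.0217=3.93 m/s
(b) Bernoulli: P₂-P₁=0.5*rho*(V₁^2-V₂^2)/1000=0.5*870*(1.79^2-3.93^2)/1000=-5.325 kPa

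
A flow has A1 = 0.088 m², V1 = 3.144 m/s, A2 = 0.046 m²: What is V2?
Formula: V_2 = \frac{A_1 V_1}{A_2}
V2 = 0.088·3.144/0.046 = 6.015 m/s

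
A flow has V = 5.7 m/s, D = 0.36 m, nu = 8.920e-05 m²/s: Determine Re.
Formula: Re = \frac{V D}{\nu}
Re = 5.7·0.36/8.920e-05 = 23004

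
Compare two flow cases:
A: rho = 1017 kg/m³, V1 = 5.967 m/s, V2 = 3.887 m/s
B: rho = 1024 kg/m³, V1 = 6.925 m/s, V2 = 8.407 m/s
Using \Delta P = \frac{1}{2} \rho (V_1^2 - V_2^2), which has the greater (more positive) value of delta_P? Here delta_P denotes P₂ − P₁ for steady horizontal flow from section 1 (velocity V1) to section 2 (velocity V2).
delta_P(A) = 10.42 kPa, delta_P(B) = -11.63 kPa. Answer: A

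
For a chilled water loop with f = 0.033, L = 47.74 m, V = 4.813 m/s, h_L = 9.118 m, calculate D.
Formula: h_L = f \frac{L}{D} \frac{V^2}{2g}
Substituting knowns: 9.118 = 0.033·(47.74/D)·4.813²/(2·9.81)
Solving for D: D = 0.033·47.74·4.813²/(2·9.81·9.118) = 0.204 m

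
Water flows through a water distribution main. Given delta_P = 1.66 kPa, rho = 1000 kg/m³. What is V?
Formula: V = \sqrt{\frac{2 \Delta P}{\rho}}
V = √(2·(1.66·1000)/1000) = 1.822 m/s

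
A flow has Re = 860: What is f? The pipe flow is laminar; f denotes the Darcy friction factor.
Formula: f = \frac{64}{Re}
f = 64/860 = 0.07442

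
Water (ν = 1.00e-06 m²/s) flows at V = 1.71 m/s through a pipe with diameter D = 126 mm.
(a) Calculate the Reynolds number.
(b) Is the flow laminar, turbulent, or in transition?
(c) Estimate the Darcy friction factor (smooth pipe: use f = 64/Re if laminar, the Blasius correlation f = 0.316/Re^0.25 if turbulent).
(a) Re = V·D/ν = 1.71·0.126/1.00e-06 = 215460
(b) Flow regime: turbulent (Re > 4000)
(c) Friction factor: f = 0.316/Re^0.25 = 0.316/215460^0.25 = 0.01467 (Blasius is strictly valid for Re ≲ 1e5; used here as the smooth-pipe estimate the problem specifies)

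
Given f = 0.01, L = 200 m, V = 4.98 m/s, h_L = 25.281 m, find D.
Formula: h_L = f \frac{L}{D} \frac{V^2}{2g}
Substituting knowns: 25.281 = 0.01·(200/D)·4.98²/(2·9.81)
Solving for D: D = 0.01·200·4.98²/(2·9.81·25.281) = 0.1 m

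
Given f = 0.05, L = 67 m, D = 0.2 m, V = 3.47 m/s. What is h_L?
Formula: h_L = f \frac{L}{D} \frac{V^2}{2g}
h_L = 0.05·(67/0.2)·3.47²/(2·9.81) = 10.28 m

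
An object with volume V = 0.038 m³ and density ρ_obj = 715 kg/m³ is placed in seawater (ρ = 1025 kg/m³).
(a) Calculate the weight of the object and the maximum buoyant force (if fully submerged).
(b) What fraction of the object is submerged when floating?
(a) W=rho_obj*g*V=715*9.81*0.038=266.5 N; F_B(max)=rho*g*V=1025*9.81*0.038=382.1 N
(b) Floating fraction=rho_obj/rho=715/1025=0.698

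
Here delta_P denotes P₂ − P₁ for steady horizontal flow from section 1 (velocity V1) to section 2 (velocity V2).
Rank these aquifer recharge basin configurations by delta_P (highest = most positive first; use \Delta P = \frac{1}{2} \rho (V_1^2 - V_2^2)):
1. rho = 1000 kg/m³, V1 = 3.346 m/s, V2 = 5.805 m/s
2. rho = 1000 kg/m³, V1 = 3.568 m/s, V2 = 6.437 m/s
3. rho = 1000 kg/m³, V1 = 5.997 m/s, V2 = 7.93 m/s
Case 1: delta_P = -11.25 kPa
Case 2: delta_P = -14.35 kPa
Case 3: delta_P = -13.46 kPa
Ranking (highest first): 1, 3, 2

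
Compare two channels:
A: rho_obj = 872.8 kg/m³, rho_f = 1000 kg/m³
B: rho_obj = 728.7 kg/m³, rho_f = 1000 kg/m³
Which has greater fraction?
fraction(A) = 0.8728, fraction(B) = 0.7287. Answer: A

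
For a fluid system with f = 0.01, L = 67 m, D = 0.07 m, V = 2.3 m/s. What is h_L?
Formula: h_L = f \frac{L}{D} \frac{V^2}{2g}
h_L = 0.01·(67/0.07)·2.3²/(2·9.81) = 2.581 m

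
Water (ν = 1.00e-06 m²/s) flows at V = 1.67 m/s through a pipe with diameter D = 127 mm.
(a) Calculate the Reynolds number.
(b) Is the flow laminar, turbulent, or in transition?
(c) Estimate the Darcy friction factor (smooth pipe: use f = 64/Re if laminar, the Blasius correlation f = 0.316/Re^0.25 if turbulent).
(a) Re = V·D/ν = 1.67·0.127/1.00e-06 = 212090
(b) Flow regime: turbulent (Re > 4000)
(c) Friction factor: f = 0.316/Re^0.25 = 0.316/212090^0.25 = 0.01473 (Blasius is strictly valid for Re ≲ 1e5; used here as the smooth-pipe estimate the problem specifies)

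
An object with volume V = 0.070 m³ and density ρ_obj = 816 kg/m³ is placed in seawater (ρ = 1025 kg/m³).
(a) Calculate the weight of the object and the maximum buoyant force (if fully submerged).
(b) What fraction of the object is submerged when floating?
(a) W=rho_obj*g*V=816*9.81*0.070=560.3 N; F_B(max)=rho*g*V=1025*9.81*0.070=703.9 N
(b) Floating fraction=rho_obj/rho=816/1025=0.796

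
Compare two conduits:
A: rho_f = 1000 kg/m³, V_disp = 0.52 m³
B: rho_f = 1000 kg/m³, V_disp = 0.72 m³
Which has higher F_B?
F_B(A) = 5101 N, F_B(B) = 7063 N. Answer: B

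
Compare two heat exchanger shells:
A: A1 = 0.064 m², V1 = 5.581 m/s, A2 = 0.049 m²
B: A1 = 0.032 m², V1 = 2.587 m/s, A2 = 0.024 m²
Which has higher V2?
V2(A) = 7.289 m/s, V2(B) = 3.449 m/s. Answer: A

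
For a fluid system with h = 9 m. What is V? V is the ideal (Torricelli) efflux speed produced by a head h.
Formula: V = \sqrt{2 g h}
V = √(2·9.81·9) = 13.29 m/s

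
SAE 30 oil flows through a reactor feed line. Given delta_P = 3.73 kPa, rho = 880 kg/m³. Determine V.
Formula: V = \sqrt{\frac{2 \Delta P}{\rho}}
V = √(2·(3.73·1000)/880) = 2.912 m/s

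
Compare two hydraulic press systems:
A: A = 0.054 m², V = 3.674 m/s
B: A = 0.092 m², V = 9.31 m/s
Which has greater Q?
Q(A) = 198.4 L/s, Q(B) = 856.5 L/s. Answer: B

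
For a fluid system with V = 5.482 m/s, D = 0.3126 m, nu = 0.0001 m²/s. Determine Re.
Formula: Re = \frac{V D}{\nu}
Re = 5.482·0.3126/0.0001 = 17137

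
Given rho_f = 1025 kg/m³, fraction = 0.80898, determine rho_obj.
Formula: f_{sub} = \frac{\rho_{obj}}{\rho_f}
Substituting knowns: 0.80898 = rho_obj/1025
Solving for rho_obj: rho_obj = 0.80898·1025 = 829.2 kg/m³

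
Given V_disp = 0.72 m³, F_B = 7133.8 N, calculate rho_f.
Formula: F_B = \rho_f g V_{disp}
Substituting knowns: 7133.8 = rho_f·9.81·0.72
Solving for rho_f: rho_f = 7133.8/(9.81·0.72) = 1010 kg/m³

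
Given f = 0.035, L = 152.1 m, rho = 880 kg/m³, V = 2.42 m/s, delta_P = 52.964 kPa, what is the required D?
Formula: \Delta P = f \frac{L}{D} \frac{\rho V^2}{2}
Substituting knowns: 52.964 = 0.035·(152.1/D)·0.5·880·2.42²/1000
Solving for D: D = 0.035·152.1·0.5·880·2.42²/(52.964·1000) = 0.259 m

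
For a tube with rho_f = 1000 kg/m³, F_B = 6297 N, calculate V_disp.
Formula: F_B = \rho_f g V_{disp}
Substituting knowns: 6297 = 1000·9.81·V_disp
Solving for V_disp: V_disp = 6297/(1000·9.81) = 0.6419 m³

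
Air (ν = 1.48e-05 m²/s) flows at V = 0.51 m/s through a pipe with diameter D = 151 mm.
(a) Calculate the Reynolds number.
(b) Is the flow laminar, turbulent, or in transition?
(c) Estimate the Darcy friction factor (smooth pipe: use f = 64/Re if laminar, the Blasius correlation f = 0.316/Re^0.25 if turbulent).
(a) Re = V·D/ν = 0.51·0.151/1.48e-05 = 5203.4
(b) Flow regime: turbulent (Re > 4000)
(c) Friction factor: f = 0.316/Re^0.25 = 0.316/5203.4^0.25 = 0.03721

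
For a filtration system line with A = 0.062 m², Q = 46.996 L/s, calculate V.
Formula: Q = A V
Substituting knowns: 46.996 = 0.062·V·1000
Solving for V: V = (46.996/1000)/0.062 = 0.758 m/s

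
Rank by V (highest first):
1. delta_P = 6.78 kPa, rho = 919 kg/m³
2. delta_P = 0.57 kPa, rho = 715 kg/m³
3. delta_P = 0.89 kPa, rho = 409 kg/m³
Case 1: V = 3.841 m/s
Case 2: V = 1.263 m/s
Case 3: V = 2.086 m/s
Ranking (highest first): 1, 3, 2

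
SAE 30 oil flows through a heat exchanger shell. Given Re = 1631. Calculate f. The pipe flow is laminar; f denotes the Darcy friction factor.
Formula: f = \frac{64}{Re}
f = 64/1631 = 0.03924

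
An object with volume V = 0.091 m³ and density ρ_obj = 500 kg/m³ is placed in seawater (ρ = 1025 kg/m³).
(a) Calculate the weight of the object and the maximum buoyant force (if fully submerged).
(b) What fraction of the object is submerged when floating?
(a) W=rho_obj*g*V=500*9.81*0.091=446.4 N; F_B(max)=rho*g*V=1025*9.81*0.091=915.0 N
(b) Floating fraction=rho_obj/rho=500/1025=0.488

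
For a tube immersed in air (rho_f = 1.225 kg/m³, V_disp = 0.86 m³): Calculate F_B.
Formula: F_B = \rho_f g V_{disp}
F_B = 1.225·9.81·0.86 = 10.33 N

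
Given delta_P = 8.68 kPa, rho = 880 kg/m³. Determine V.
Formula: V = \sqrt{\frac{2 \Delta P}{\rho}}
V = √(2·(8.68·1000)/880) = 4.442 m/s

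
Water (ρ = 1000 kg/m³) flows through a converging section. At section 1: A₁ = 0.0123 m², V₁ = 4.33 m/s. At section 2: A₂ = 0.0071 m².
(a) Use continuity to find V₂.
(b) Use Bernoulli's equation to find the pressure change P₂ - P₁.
(a) Continuity: A₁V₁=A₂V₂ -> V₂=A₁V₁/A₂=0.0123*4.33/0.0071=7.50 m/s
(b) Bernoulli: P₂-P₁=0.5*rho*(V₁^2-V₂^2)/1000=0.5*1000*(4.33^2-7.50^2)/1000=-18.75 kPa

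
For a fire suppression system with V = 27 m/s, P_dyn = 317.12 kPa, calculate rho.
Formula: P_{dyn} = \frac{1}{2} \rho V^2
Substituting knowns: 317.12 = 0.5·rho·27²/1000
Solving for rho: rho = 2·(317.12·1000)/27² = 870 kg/m³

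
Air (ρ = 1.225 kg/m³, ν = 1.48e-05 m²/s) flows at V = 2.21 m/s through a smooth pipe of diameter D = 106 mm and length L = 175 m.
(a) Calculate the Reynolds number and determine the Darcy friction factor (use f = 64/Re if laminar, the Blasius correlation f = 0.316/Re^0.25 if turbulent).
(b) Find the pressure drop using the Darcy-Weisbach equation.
(a) Re = V·D/ν = 2.21·0.106/1.48e-05 = 15828 → turbulent (Re > 4000); f = 0.316/Re^0.25 = 0.316/15828^0.25 = 0.028173
(b) Darcy-Weisbach: ΔP = f·(L/D)·½ρV²/1000 = 0.028173·(175/0.106)·½·1.225·2.21²/1000 = 0.1391 kPa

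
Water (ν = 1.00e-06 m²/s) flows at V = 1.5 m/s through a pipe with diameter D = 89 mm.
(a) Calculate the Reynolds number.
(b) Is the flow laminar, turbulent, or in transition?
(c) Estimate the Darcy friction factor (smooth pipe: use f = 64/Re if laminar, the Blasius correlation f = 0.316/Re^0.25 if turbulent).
(a) Re = V·D/ν = 1.5·0.089/1.00e-06 = 133500
(b) Flow regime: turbulent (Re > 4000)
(c) Friction factor: f = 0.316/Re^0.25 = 0.316/133500^0.25 = 0.01653 (Blasius is strictly valid for Re ≲ 1e5; used here as the smooth-pipe estimate the problem specifies)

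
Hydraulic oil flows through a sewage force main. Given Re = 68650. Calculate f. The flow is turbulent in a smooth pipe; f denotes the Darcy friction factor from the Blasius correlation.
Formula: f = \frac{0.316}{Re^{0.25}}
f = 0.316/68650^0.25 = 0.01952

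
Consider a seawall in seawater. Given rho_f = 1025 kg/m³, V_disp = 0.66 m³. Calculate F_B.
Formula: F_B = \rho_f g V_{disp}
F_B = 1025·9.81·0.66 = 6636 N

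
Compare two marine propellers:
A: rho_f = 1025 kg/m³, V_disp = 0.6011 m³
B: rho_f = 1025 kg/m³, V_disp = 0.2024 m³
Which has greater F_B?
F_B(A) = 6044 N, F_B(B) = 2035 N. Answer: A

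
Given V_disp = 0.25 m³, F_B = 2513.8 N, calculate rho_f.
Formula: F_B = \rho_f g V_{disp}
Substituting knowns: 2513.8 = rho_f·9.81·0.25
Solving for rho_f: rho_f = 2513.8/(9.81·0.25) = 1025 kg/m³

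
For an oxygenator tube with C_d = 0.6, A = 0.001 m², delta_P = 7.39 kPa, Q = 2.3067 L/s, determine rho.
Formula: Q = C_d A \sqrt{\frac{2 \Delta P}{\rho}}
Substituting knowns: 2.3067 = 0.6·0.001·√(2·(7.39·1000)/rho)·1000
Solving for rho: rho = 2·(7.39·1000)/((2.3067/1000)/(0.6·0.001))² = 1000 kg/m³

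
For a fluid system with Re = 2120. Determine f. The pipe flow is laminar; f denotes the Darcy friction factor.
Formula: f = \frac{64}{Re}
f = 64/2120 = 0.03019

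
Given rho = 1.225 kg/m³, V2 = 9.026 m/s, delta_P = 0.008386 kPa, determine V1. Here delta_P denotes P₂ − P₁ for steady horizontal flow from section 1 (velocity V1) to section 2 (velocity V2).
Formula: \Delta P = \frac{1}{2} \rho (V_1^2 - V_2^2)
Substituting knowns: 0.008386 = 0.5·1.225·(V1² − 9.026²)/1000
Solving for V1: V1 = √(9.026² + 2·(0.008386·1000)/1.225) = 9.755 m/s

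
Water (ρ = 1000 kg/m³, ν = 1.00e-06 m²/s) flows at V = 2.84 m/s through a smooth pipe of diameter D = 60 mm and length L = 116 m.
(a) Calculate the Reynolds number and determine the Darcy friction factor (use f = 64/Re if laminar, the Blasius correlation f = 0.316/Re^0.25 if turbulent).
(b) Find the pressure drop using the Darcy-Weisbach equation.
(a) Re = V·D/ν = 2.84·0.06/1.00e-06 = 170400 → turbulent (Re > 4000); f = 0.316/Re^0.25 = 0.316/170400^0.25 = 0.015553 (Blasius is strictly valid for Re ≲ 1e5; used here as the smooth-pipe estimate the problem specifies)
(b) Darcy-Weisbach: ΔP = f·(L/D)·½ρV²/1000 = 0.015553·(116/0.060)·½·1000·2.84²/1000 = 121.3 kPa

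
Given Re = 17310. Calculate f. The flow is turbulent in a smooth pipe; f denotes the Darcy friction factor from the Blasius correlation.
Formula: f = \frac{0.316}{Re^{0.25}}
f = 0.316/17310^0.25 = 0.02755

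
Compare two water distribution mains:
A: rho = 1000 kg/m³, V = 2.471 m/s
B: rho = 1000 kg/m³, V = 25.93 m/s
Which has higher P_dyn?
P_dyn(A) = 3.053 kPa, P_dyn(B) = 336.2 kPa. Answer: B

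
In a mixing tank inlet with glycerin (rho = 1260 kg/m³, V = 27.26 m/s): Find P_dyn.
Formula: P_{dyn} = \frac{1}{2} \rho V^2
P_dyn = 0.5·1260·27.26²/1000 = 468.2 kPa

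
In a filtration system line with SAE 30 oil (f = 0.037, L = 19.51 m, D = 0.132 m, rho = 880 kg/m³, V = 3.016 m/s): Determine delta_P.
Formula: \Delta P = f \frac{L}{D} \frac{\rho V^2}{2}
delta_P = 0.037·(19.51/0.132)·0.5·880·3.016²/1000 = 21.89 kPa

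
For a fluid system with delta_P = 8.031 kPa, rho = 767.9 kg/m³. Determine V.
Formula: V = \sqrt{\frac{2 \Delta P}{\rho}}
V = √(2·(8.031·1000)/767.9) = 4.573 m/s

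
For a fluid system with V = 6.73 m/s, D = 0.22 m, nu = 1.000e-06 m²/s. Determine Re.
Formula: Re = \frac{V D}{\nu}
Re = 6.73·0.22/1.000e-06 = 1.481e+06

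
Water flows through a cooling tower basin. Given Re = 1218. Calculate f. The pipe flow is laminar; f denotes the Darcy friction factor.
Formula: f = \frac{64}{Re}
f = 64/1218 = 0.05255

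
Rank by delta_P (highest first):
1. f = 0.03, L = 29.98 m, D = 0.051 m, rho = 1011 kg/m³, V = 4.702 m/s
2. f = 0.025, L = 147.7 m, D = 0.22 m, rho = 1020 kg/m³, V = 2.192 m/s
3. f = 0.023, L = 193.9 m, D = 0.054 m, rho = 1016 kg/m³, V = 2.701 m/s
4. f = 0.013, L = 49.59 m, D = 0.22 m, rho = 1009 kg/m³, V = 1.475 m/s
Case 1: delta_P = 197.1 kPa
Case 2: delta_P = 41.13 kPa
Case 3: delta_P = 306.1 kPa
Case 4: delta_P = 3.216 kPa
Ranking (highest first): 3, 1, 2, 4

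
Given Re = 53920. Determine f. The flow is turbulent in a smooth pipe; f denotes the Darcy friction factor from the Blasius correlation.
Formula: f = \frac{0.316}{Re^{0.25}}
f = 0.316/53920^0.25 = 0.02074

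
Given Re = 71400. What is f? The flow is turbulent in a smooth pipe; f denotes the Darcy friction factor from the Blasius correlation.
Formula: f = \frac{0.316}{Re^{0.25}}
f = 0.316/71400^0.25 = 0.01933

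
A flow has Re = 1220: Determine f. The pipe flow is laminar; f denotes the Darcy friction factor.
Formula: f = \frac{64}{Re}
f = 64/1220 = 0.05246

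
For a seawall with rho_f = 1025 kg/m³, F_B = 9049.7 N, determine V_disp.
Formula: F_B = \rho_f g V_{disp}
Substituting knowns: 9049.7 = 1025·9.81·V_disp
Solving for V_disp: V_disp = 9049.7/(1025·9.81) = 0.9 m³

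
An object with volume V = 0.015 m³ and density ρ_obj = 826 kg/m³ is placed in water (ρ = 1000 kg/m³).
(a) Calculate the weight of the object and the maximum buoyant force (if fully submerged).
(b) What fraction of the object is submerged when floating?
(a) W=rho_obj*g*V=826*9.81*0.015=121.5 N; F_B(max)=rho*g*V=1000*9.81*0.015=147.2 N
(b) Floating fraction=rho_obj/rho=826/1000=0.826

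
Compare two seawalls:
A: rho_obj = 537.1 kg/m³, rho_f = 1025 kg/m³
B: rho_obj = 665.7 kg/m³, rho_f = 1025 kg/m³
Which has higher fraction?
fraction(A) = 0.524, fraction(B) = 0.6495. Answer: B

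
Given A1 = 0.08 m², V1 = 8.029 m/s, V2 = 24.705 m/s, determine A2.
Formula: V_2 = \frac{A_1 V_1}{A_2}
Substituting knowns: 24.705 = 0.08·8.029/A2
Solving for A2: A2 = 0.08·8.029/24.705 = 0.026 m²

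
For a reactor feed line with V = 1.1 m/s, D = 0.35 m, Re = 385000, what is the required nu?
Formula: Re = \frac{V D}{\nu}
Substituting knowns: 385000 = 1.1·0.35/nu
Solving for nu: nu = 1.1·0.35/385000 = 1.000e-06 m²/s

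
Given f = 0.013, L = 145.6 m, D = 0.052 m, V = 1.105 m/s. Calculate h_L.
Formula: h_L = f \frac{L}{D} \frac{V^2}{2g}
h_L = 0.013·(145.6/0.052)·1.105²/(2·9.81) = 2.265 m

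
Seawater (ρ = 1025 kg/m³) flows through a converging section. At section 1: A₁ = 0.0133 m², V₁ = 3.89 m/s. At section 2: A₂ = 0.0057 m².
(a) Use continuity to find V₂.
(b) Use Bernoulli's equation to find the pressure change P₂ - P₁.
(a) Continuity: A₁V₁=A₂V₂ -> V₂=A₁V₁/A₂=0.0133*3.89/0.0057=9.08 m/s
(b) Bernoulli: P₂-P₁=0.5*rho*(V₁^2-V₂^2)/1000=0.5*1025*(3.89^2-9.08^2)/1000=-34.5 kPa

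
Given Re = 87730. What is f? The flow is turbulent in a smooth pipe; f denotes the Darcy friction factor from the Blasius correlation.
Formula: f = \frac{0.316}{Re^{0.25}}
f = 0.316/87730^0.25 = 0.01836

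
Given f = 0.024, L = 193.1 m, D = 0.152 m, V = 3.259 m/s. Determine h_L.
Formula: h_L = f \frac{L}{D} \frac{V^2}{2g}
h_L = 0.024·(193.1/0.152)·3.259²/(2·9.81) = 16.51 m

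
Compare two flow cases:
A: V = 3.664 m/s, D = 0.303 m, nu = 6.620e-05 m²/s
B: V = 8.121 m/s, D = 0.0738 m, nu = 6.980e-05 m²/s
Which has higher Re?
Re(A) = 16770, Re(B) = 8586. Answer: A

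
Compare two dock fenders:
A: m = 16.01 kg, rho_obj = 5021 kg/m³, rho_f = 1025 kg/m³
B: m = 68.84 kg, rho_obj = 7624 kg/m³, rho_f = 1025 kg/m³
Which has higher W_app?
W_app(A) = 125 N, W_app(B) = 584.5 N. Answer: B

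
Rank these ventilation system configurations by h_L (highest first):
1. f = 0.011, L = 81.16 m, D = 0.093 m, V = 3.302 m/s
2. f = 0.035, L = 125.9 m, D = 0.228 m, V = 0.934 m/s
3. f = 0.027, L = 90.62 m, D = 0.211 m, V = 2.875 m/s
Case 1: h_L = 5.335 m
Case 2: h_L = 0.8593 m
Case 3: h_L = 4.885 m
Ranking (highest first): 1, 3, 2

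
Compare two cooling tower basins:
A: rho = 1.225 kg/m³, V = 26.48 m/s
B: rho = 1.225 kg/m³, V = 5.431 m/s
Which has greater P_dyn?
P_dyn(A) = 0.4295 kPa, P_dyn(B) = 0.01807 kPa. Answer: A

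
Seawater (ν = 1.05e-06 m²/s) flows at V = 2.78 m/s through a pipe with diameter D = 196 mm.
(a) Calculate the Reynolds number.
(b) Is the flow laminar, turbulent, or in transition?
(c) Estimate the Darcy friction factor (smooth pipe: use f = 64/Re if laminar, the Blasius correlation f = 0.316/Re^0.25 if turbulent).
(a) Re = V·D/ν = 2.78·0.196/1.05e-06 = 518930
(b) Flow regime: turbulent (Re > 4000)
(c) Friction factor: f = 0.316/Re^0.25 = 0.316/518930^0.25 = 0.01177 (Blasius is strictly valid for Re ≲ 1e5; used here as the smooth-pipe estimate the problem specifies)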